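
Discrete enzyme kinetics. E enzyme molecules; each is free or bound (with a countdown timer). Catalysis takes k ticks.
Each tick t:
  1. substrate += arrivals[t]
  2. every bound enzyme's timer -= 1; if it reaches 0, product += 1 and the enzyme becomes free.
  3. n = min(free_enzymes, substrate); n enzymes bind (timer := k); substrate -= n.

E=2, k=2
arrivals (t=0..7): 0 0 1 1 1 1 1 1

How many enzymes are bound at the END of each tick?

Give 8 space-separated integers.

t=0: arr=0 -> substrate=0 bound=0 product=0
t=1: arr=0 -> substrate=0 bound=0 product=0
t=2: arr=1 -> substrate=0 bound=1 product=0
t=3: arr=1 -> substrate=0 bound=2 product=0
t=4: arr=1 -> substrate=0 bound=2 product=1
t=5: arr=1 -> substrate=0 bound=2 product=2
t=6: arr=1 -> substrate=0 bound=2 product=3
t=7: arr=1 -> substrate=0 bound=2 product=4

Answer: 0 0 1 2 2 2 2 2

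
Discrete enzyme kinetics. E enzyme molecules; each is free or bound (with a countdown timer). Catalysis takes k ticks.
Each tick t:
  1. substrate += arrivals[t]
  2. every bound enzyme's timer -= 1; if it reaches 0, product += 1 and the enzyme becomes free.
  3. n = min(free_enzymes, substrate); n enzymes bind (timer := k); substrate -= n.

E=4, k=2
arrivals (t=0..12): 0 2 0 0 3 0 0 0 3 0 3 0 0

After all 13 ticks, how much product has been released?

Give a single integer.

Answer: 11

Derivation:
t=0: arr=0 -> substrate=0 bound=0 product=0
t=1: arr=2 -> substrate=0 bound=2 product=0
t=2: arr=0 -> substrate=0 bound=2 product=0
t=3: arr=0 -> substrate=0 bound=0 product=2
t=4: arr=3 -> substrate=0 bound=3 product=2
t=5: arr=0 -> substrate=0 bound=3 product=2
t=6: arr=0 -> substrate=0 bound=0 product=5
t=7: arr=0 -> substrate=0 bound=0 product=5
t=8: arr=3 -> substrate=0 bound=3 product=5
t=9: arr=0 -> substrate=0 bound=3 product=5
t=10: arr=3 -> substrate=0 bound=3 product=8
t=11: arr=0 -> substrate=0 bound=3 product=8
t=12: arr=0 -> substrate=0 bound=0 product=11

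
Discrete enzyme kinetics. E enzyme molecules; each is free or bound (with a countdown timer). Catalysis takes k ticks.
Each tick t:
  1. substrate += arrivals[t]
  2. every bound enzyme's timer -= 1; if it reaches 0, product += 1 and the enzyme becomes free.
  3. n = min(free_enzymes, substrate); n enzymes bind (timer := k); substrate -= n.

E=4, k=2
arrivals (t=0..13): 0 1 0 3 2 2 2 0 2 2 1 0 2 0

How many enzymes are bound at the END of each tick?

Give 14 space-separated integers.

t=0: arr=0 -> substrate=0 bound=0 product=0
t=1: arr=1 -> substrate=0 bound=1 product=0
t=2: arr=0 -> substrate=0 bound=1 product=0
t=3: arr=3 -> substrate=0 bound=3 product=1
t=4: arr=2 -> substrate=1 bound=4 product=1
t=5: arr=2 -> substrate=0 bound=4 product=4
t=6: arr=2 -> substrate=1 bound=4 product=5
t=7: arr=0 -> substrate=0 bound=2 product=8
t=8: arr=2 -> substrate=0 bound=3 product=9
t=9: arr=2 -> substrate=0 bound=4 product=10
t=10: arr=1 -> substrate=0 bound=3 product=12
t=11: arr=0 -> substrate=0 bound=1 product=14
t=12: arr=2 -> substrate=0 bound=2 product=15
t=13: arr=0 -> substrate=0 bound=2 product=15

Answer: 0 1 1 3 4 4 4 2 3 4 3 1 2 2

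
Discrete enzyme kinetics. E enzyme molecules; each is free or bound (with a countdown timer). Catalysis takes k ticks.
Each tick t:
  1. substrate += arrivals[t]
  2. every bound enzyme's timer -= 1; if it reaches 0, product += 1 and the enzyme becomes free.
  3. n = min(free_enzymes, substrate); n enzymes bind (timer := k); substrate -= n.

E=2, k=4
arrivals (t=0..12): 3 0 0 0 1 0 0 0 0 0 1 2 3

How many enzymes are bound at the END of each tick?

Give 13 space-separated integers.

Answer: 2 2 2 2 2 2 2 2 0 0 1 2 2

Derivation:
t=0: arr=3 -> substrate=1 bound=2 product=0
t=1: arr=0 -> substrate=1 bound=2 product=0
t=2: arr=0 -> substrate=1 bound=2 product=0
t=3: arr=0 -> substrate=1 bound=2 product=0
t=4: arr=1 -> substrate=0 bound=2 product=2
t=5: arr=0 -> substrate=0 bound=2 product=2
t=6: arr=0 -> substrate=0 bound=2 product=2
t=7: arr=0 -> substrate=0 bound=2 product=2
t=8: arr=0 -> substrate=0 bound=0 product=4
t=9: arr=0 -> substrate=0 bound=0 product=4
t=10: arr=1 -> substrate=0 bound=1 product=4
t=11: arr=2 -> substrate=1 bound=2 product=4
t=12: arr=3 -> substrate=4 bound=2 product=4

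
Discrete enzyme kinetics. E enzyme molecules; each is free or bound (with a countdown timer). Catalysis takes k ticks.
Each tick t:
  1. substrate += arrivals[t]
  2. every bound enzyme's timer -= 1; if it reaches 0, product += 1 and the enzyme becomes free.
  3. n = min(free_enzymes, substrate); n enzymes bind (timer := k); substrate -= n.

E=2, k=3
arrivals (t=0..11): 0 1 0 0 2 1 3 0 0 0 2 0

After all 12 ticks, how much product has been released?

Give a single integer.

t=0: arr=0 -> substrate=0 bound=0 product=0
t=1: arr=1 -> substrate=0 bound=1 product=0
t=2: arr=0 -> substrate=0 bound=1 product=0
t=3: arr=0 -> substrate=0 bound=1 product=0
t=4: arr=2 -> substrate=0 bound=2 product=1
t=5: arr=1 -> substrate=1 bound=2 product=1
t=6: arr=3 -> substrate=4 bound=2 product=1
t=7: arr=0 -> substrate=2 bound=2 product=3
t=8: arr=0 -> substrate=2 bound=2 product=3
t=9: arr=0 -> substrate=2 bound=2 product=3
t=10: arr=2 -> substrate=2 bound=2 product=5
t=11: arr=0 -> substrate=2 bound=2 product=5

Answer: 5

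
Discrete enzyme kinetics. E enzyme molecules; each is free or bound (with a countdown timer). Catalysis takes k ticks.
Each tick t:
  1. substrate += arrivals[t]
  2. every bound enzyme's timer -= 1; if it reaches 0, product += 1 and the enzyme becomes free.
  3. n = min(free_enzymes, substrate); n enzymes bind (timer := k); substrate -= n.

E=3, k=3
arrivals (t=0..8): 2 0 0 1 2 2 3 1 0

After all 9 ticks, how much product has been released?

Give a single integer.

t=0: arr=2 -> substrate=0 bound=2 product=0
t=1: arr=0 -> substrate=0 bound=2 product=0
t=2: arr=0 -> substrate=0 bound=2 product=0
t=3: arr=1 -> substrate=0 bound=1 product=2
t=4: arr=2 -> substrate=0 bound=3 product=2
t=5: arr=2 -> substrate=2 bound=3 product=2
t=6: arr=3 -> substrate=4 bound=3 product=3
t=7: arr=1 -> substrate=3 bound=3 product=5
t=8: arr=0 -> substrate=3 bound=3 product=5

Answer: 5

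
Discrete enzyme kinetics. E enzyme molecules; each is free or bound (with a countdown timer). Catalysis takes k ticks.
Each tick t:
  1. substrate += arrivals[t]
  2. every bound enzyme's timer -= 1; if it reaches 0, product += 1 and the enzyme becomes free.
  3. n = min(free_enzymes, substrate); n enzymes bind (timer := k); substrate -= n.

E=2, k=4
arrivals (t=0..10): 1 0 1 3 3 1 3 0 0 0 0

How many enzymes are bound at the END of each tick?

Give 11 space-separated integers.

t=0: arr=1 -> substrate=0 bound=1 product=0
t=1: arr=0 -> substrate=0 bound=1 product=0
t=2: arr=1 -> substrate=0 bound=2 product=0
t=3: arr=3 -> substrate=3 bound=2 product=0
t=4: arr=3 -> substrate=5 bound=2 product=1
t=5: arr=1 -> substrate=6 bound=2 product=1
t=6: arr=3 -> substrate=8 bound=2 product=2
t=7: arr=0 -> substrate=8 bound=2 product=2
t=8: arr=0 -> substrate=7 bound=2 product=3
t=9: arr=0 -> substrate=7 bound=2 product=3
t=10: arr=0 -> substrate=6 bound=2 product=4

Answer: 1 1 2 2 2 2 2 2 2 2 2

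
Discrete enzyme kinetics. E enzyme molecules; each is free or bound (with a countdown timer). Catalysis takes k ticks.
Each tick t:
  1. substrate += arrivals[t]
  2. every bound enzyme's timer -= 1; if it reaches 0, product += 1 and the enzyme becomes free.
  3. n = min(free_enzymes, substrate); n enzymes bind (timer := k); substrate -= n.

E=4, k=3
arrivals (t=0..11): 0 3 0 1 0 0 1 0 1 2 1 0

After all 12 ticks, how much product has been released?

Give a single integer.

Answer: 6

Derivation:
t=0: arr=0 -> substrate=0 bound=0 product=0
t=1: arr=3 -> substrate=0 bound=3 product=0
t=2: arr=0 -> substrate=0 bound=3 product=0
t=3: arr=1 -> substrate=0 bound=4 product=0
t=4: arr=0 -> substrate=0 bound=1 product=3
t=5: arr=0 -> substrate=0 bound=1 product=3
t=6: arr=1 -> substrate=0 bound=1 product=4
t=7: arr=0 -> substrate=0 bound=1 product=4
t=8: arr=1 -> substrate=0 bound=2 product=4
t=9: arr=2 -> substrate=0 bound=3 product=5
t=10: arr=1 -> substrate=0 bound=4 product=5
t=11: arr=0 -> substrate=0 bound=3 product=6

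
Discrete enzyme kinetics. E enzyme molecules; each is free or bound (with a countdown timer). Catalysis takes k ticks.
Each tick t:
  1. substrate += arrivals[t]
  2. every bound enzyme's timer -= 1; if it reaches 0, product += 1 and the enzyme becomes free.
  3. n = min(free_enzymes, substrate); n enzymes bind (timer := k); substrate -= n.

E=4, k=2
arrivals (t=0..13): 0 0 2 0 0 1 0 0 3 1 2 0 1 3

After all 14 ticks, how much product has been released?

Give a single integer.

Answer: 9

Derivation:
t=0: arr=0 -> substrate=0 bound=0 product=0
t=1: arr=0 -> substrate=0 bound=0 product=0
t=2: arr=2 -> substrate=0 bound=2 product=0
t=3: arr=0 -> substrate=0 bound=2 product=0
t=4: arr=0 -> substrate=0 bound=0 product=2
t=5: arr=1 -> substrate=0 bound=1 product=2
t=6: arr=0 -> substrate=0 bound=1 product=2
t=7: arr=0 -> substrate=0 bound=0 product=3
t=8: arr=3 -> substrate=0 bound=3 product=3
t=9: arr=1 -> substrate=0 bound=4 product=3
t=10: arr=2 -> substrate=0 bound=3 product=6
t=11: arr=0 -> substrate=0 bound=2 product=7
t=12: arr=1 -> substrate=0 bound=1 product=9
t=13: arr=3 -> substrate=0 bound=4 product=9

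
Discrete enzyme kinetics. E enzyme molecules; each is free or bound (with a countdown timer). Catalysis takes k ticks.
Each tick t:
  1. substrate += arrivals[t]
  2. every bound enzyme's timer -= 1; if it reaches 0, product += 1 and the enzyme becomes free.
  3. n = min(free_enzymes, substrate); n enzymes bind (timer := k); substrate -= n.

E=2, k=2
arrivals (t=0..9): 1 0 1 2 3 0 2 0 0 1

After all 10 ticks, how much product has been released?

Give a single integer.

t=0: arr=1 -> substrate=0 bound=1 product=0
t=1: arr=0 -> substrate=0 bound=1 product=0
t=2: arr=1 -> substrate=0 bound=1 product=1
t=3: arr=2 -> substrate=1 bound=2 product=1
t=4: arr=3 -> substrate=3 bound=2 product=2
t=5: arr=0 -> substrate=2 bound=2 product=3
t=6: arr=2 -> substrate=3 bound=2 product=4
t=7: arr=0 -> substrate=2 bound=2 product=5
t=8: arr=0 -> substrate=1 bound=2 product=6
t=9: arr=1 -> substrate=1 bound=2 product=7

Answer: 7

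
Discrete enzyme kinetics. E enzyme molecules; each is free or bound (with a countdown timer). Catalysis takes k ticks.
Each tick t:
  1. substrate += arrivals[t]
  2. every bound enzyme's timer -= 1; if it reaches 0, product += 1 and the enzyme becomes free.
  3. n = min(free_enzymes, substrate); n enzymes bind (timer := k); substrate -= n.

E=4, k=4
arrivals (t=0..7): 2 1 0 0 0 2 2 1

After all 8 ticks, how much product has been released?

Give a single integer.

Answer: 3

Derivation:
t=0: arr=2 -> substrate=0 bound=2 product=0
t=1: arr=1 -> substrate=0 bound=3 product=0
t=2: arr=0 -> substrate=0 bound=3 product=0
t=3: arr=0 -> substrate=0 bound=3 product=0
t=4: arr=0 -> substrate=0 bound=1 product=2
t=5: arr=2 -> substrate=0 bound=2 product=3
t=6: arr=2 -> substrate=0 bound=4 product=3
t=7: arr=1 -> substrate=1 bound=4 product=3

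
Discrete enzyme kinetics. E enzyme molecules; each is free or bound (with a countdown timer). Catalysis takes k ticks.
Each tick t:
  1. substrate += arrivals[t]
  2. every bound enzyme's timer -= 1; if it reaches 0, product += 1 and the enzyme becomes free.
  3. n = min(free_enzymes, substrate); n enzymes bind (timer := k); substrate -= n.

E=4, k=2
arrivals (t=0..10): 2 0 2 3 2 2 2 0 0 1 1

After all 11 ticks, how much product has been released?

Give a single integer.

Answer: 13

Derivation:
t=0: arr=2 -> substrate=0 bound=2 product=0
t=1: arr=0 -> substrate=0 bound=2 product=0
t=2: arr=2 -> substrate=0 bound=2 product=2
t=3: arr=3 -> substrate=1 bound=4 product=2
t=4: arr=2 -> substrate=1 bound=4 product=4
t=5: arr=2 -> substrate=1 bound=4 product=6
t=6: arr=2 -> substrate=1 bound=4 product=8
t=7: arr=0 -> substrate=0 bound=3 product=10
t=8: arr=0 -> substrate=0 bound=1 product=12
t=9: arr=1 -> substrate=0 bound=1 product=13
t=10: arr=1 -> substrate=0 bound=2 product=13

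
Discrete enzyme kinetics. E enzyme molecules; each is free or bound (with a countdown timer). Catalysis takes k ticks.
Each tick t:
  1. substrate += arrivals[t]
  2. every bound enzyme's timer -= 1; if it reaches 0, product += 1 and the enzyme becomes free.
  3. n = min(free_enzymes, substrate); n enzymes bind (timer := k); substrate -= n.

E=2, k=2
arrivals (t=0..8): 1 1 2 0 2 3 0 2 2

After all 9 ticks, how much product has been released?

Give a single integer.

Answer: 7

Derivation:
t=0: arr=1 -> substrate=0 bound=1 product=0
t=1: arr=1 -> substrate=0 bound=2 product=0
t=2: arr=2 -> substrate=1 bound=2 product=1
t=3: arr=0 -> substrate=0 bound=2 product=2
t=4: arr=2 -> substrate=1 bound=2 product=3
t=5: arr=3 -> substrate=3 bound=2 product=4
t=6: arr=0 -> substrate=2 bound=2 product=5
t=7: arr=2 -> substrate=3 bound=2 product=6
t=8: arr=2 -> substrate=4 bound=2 product=7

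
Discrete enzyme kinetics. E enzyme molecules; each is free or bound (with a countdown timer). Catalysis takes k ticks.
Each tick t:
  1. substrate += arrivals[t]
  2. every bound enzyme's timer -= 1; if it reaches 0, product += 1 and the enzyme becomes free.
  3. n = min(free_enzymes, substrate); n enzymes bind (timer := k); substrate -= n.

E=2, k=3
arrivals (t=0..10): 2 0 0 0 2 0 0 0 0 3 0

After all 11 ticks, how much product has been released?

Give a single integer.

t=0: arr=2 -> substrate=0 bound=2 product=0
t=1: arr=0 -> substrate=0 bound=2 product=0
t=2: arr=0 -> substrate=0 bound=2 product=0
t=3: arr=0 -> substrate=0 bound=0 product=2
t=4: arr=2 -> substrate=0 bound=2 product=2
t=5: arr=0 -> substrate=0 bound=2 product=2
t=6: arr=0 -> substrate=0 bound=2 product=2
t=7: arr=0 -> substrate=0 bound=0 product=4
t=8: arr=0 -> substrate=0 bound=0 product=4
t=9: arr=3 -> substrate=1 bound=2 product=4
t=10: arr=0 -> substrate=1 bound=2 product=4

Answer: 4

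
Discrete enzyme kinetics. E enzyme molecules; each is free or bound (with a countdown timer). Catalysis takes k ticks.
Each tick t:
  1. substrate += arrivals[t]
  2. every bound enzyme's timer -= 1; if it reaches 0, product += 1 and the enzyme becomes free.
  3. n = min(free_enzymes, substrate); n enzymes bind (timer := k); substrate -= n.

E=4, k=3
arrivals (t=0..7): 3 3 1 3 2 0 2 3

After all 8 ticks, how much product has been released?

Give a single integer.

Answer: 8

Derivation:
t=0: arr=3 -> substrate=0 bound=3 product=0
t=1: arr=3 -> substrate=2 bound=4 product=0
t=2: arr=1 -> substrate=3 bound=4 product=0
t=3: arr=3 -> substrate=3 bound=4 product=3
t=4: arr=2 -> substrate=4 bound=4 product=4
t=5: arr=0 -> substrate=4 bound=4 product=4
t=6: arr=2 -> substrate=3 bound=4 product=7
t=7: arr=3 -> substrate=5 bound=4 product=8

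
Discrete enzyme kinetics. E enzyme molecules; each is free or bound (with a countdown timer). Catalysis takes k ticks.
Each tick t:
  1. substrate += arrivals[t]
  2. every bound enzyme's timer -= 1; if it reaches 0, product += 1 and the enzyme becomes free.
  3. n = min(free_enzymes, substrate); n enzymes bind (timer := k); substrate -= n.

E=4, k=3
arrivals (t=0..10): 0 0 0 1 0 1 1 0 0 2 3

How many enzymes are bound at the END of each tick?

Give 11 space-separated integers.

t=0: arr=0 -> substrate=0 bound=0 product=0
t=1: arr=0 -> substrate=0 bound=0 product=0
t=2: arr=0 -> substrate=0 bound=0 product=0
t=3: arr=1 -> substrate=0 bound=1 product=0
t=4: arr=0 -> substrate=0 bound=1 product=0
t=5: arr=1 -> substrate=0 bound=2 product=0
t=6: arr=1 -> substrate=0 bound=2 product=1
t=7: arr=0 -> substrate=0 bound=2 product=1
t=8: arr=0 -> substrate=0 bound=1 product=2
t=9: arr=2 -> substrate=0 bound=2 product=3
t=10: arr=3 -> substrate=1 bound=4 product=3

Answer: 0 0 0 1 1 2 2 2 1 2 4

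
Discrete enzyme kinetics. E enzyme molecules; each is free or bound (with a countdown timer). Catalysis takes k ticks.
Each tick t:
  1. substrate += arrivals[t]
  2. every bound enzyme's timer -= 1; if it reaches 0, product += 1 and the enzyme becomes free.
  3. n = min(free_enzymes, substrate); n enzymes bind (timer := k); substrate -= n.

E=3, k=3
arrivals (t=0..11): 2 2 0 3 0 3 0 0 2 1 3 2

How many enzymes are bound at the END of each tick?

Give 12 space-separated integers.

t=0: arr=2 -> substrate=0 bound=2 product=0
t=1: arr=2 -> substrate=1 bound=3 product=0
t=2: arr=0 -> substrate=1 bound=3 product=0
t=3: arr=3 -> substrate=2 bound=3 product=2
t=4: arr=0 -> substrate=1 bound=3 product=3
t=5: arr=3 -> substrate=4 bound=3 product=3
t=6: arr=0 -> substrate=2 bound=3 product=5
t=7: arr=0 -> substrate=1 bound=3 product=6
t=8: arr=2 -> substrate=3 bound=3 product=6
t=9: arr=1 -> substrate=2 bound=3 product=8
t=10: arr=3 -> substrate=4 bound=3 product=9
t=11: arr=2 -> substrate=6 bound=3 product=9

Answer: 2 3 3 3 3 3 3 3 3 3 3 3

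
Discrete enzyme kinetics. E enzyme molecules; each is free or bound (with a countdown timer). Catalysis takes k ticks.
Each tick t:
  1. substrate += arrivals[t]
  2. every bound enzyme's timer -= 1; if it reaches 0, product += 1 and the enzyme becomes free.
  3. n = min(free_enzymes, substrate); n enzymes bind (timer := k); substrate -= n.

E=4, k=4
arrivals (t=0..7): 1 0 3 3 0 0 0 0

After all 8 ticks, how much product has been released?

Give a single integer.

Answer: 4

Derivation:
t=0: arr=1 -> substrate=0 bound=1 product=0
t=1: arr=0 -> substrate=0 bound=1 product=0
t=2: arr=3 -> substrate=0 bound=4 product=0
t=3: arr=3 -> substrate=3 bound=4 product=0
t=4: arr=0 -> substrate=2 bound=4 product=1
t=5: arr=0 -> substrate=2 bound=4 product=1
t=6: arr=0 -> substrate=0 bound=3 product=4
t=7: arr=0 -> substrate=0 bound=3 product=4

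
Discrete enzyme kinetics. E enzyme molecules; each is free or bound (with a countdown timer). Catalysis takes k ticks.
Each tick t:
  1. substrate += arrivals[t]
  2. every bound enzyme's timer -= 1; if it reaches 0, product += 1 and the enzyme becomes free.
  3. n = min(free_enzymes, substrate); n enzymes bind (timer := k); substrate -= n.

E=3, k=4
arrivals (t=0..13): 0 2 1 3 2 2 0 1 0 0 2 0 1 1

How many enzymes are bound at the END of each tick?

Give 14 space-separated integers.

Answer: 0 2 3 3 3 3 3 3 3 3 3 3 3 3

Derivation:
t=0: arr=0 -> substrate=0 bound=0 product=0
t=1: arr=2 -> substrate=0 bound=2 product=0
t=2: arr=1 -> substrate=0 bound=3 product=0
t=3: arr=3 -> substrate=3 bound=3 product=0
t=4: arr=2 -> substrate=5 bound=3 product=0
t=5: arr=2 -> substrate=5 bound=3 product=2
t=6: arr=0 -> substrate=4 bound=3 product=3
t=7: arr=1 -> substrate=5 bound=3 product=3
t=8: arr=0 -> substrate=5 bound=3 product=3
t=9: arr=0 -> substrate=3 bound=3 product=5
t=10: arr=2 -> substrate=4 bound=3 product=6
t=11: arr=0 -> substrate=4 bound=3 product=6
t=12: arr=1 -> substrate=5 bound=3 product=6
t=13: arr=1 -> substrate=4 bound=3 product=8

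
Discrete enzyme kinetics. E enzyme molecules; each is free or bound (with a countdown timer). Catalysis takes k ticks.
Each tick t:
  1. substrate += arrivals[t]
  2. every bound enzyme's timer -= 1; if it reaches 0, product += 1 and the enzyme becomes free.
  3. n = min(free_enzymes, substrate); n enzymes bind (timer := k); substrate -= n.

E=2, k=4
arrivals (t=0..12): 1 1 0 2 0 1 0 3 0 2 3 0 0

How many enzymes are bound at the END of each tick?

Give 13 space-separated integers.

Answer: 1 2 2 2 2 2 2 2 2 2 2 2 2

Derivation:
t=0: arr=1 -> substrate=0 bound=1 product=0
t=1: arr=1 -> substrate=0 bound=2 product=0
t=2: arr=0 -> substrate=0 bound=2 product=0
t=3: arr=2 -> substrate=2 bound=2 product=0
t=4: arr=0 -> substrate=1 bound=2 product=1
t=5: arr=1 -> substrate=1 bound=2 product=2
t=6: arr=0 -> substrate=1 bound=2 product=2
t=7: arr=3 -> substrate=4 bound=2 product=2
t=8: arr=0 -> substrate=3 bound=2 product=3
t=9: arr=2 -> substrate=4 bound=2 product=4
t=10: arr=3 -> substrate=7 bound=2 product=4
t=11: arr=0 -> substrate=7 bound=2 product=4
t=12: arr=0 -> substrate=6 bound=2 product=5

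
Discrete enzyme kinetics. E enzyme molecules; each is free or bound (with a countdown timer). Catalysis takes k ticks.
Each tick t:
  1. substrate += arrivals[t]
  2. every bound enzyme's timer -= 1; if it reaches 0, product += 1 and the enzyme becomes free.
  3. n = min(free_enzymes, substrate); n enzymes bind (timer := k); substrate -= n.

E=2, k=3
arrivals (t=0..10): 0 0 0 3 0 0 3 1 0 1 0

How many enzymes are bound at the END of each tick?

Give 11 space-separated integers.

Answer: 0 0 0 2 2 2 2 2 2 2 2

Derivation:
t=0: arr=0 -> substrate=0 bound=0 product=0
t=1: arr=0 -> substrate=0 bound=0 product=0
t=2: arr=0 -> substrate=0 bound=0 product=0
t=3: arr=3 -> substrate=1 bound=2 product=0
t=4: arr=0 -> substrate=1 bound=2 product=0
t=5: arr=0 -> substrate=1 bound=2 product=0
t=6: arr=3 -> substrate=2 bound=2 product=2
t=7: arr=1 -> substrate=3 bound=2 product=2
t=8: arr=0 -> substrate=3 bound=2 product=2
t=9: arr=1 -> substrate=2 bound=2 product=4
t=10: arr=0 -> substrate=2 bound=2 product=4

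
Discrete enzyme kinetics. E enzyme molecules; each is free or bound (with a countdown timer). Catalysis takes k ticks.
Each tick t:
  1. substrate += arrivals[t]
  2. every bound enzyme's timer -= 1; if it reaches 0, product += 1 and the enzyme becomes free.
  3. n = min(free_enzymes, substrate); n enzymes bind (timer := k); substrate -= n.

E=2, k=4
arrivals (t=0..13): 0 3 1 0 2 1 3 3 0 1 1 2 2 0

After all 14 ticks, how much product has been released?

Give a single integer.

Answer: 6

Derivation:
t=0: arr=0 -> substrate=0 bound=0 product=0
t=1: arr=3 -> substrate=1 bound=2 product=0
t=2: arr=1 -> substrate=2 bound=2 product=0
t=3: arr=0 -> substrate=2 bound=2 product=0
t=4: arr=2 -> substrate=4 bound=2 product=0
t=5: arr=1 -> substrate=3 bound=2 product=2
t=6: arr=3 -> substrate=6 bound=2 product=2
t=7: arr=3 -> substrate=9 bound=2 product=2
t=8: arr=0 -> substrate=9 bound=2 product=2
t=9: arr=1 -> substrate=8 bound=2 product=4
t=10: arr=1 -> substrate=9 bound=2 product=4
t=11: arr=2 -> substrate=11 bound=2 product=4
t=12: arr=2 -> substrate=13 bound=2 product=4
t=13: arr=0 -> substrate=11 bound=2 product=6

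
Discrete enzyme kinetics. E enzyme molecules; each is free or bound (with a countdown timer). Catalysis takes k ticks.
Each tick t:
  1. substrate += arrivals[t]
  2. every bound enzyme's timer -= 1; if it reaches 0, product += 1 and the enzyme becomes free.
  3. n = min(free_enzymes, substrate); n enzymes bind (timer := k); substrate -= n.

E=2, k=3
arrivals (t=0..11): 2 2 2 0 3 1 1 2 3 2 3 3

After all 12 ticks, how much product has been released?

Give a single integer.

t=0: arr=2 -> substrate=0 bound=2 product=0
t=1: arr=2 -> substrate=2 bound=2 product=0
t=2: arr=2 -> substrate=4 bound=2 product=0
t=3: arr=0 -> substrate=2 bound=2 product=2
t=4: arr=3 -> substrate=5 bound=2 product=2
t=5: arr=1 -> substrate=6 bound=2 product=2
t=6: arr=1 -> substrate=5 bound=2 product=4
t=7: arr=2 -> substrate=7 bound=2 product=4
t=8: arr=3 -> substrate=10 bound=2 product=4
t=9: arr=2 -> substrate=10 bound=2 product=6
t=10: arr=3 -> substrate=13 bound=2 product=6
t=11: arr=3 -> substrate=16 bound=2 product=6

Answer: 6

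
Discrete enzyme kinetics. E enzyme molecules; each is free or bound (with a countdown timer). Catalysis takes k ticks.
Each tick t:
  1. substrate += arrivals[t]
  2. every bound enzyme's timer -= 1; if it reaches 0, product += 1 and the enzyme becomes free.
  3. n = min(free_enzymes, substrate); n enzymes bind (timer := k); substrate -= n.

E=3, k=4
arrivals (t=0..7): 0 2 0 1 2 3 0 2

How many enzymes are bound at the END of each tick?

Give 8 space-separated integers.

Answer: 0 2 2 3 3 3 3 3

Derivation:
t=0: arr=0 -> substrate=0 bound=0 product=0
t=1: arr=2 -> substrate=0 bound=2 product=0
t=2: arr=0 -> substrate=0 bound=2 product=0
t=3: arr=1 -> substrate=0 bound=3 product=0
t=4: arr=2 -> substrate=2 bound=3 product=0
t=5: arr=3 -> substrate=3 bound=3 product=2
t=6: arr=0 -> substrate=3 bound=3 product=2
t=7: arr=2 -> substrate=4 bound=3 product=3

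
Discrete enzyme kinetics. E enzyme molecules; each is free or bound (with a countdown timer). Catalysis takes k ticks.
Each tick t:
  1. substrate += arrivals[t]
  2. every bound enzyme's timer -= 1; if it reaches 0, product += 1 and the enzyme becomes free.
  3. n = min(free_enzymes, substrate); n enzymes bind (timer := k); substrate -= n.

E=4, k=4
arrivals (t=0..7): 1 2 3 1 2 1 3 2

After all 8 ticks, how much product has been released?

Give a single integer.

Answer: 4

Derivation:
t=0: arr=1 -> substrate=0 bound=1 product=0
t=1: arr=2 -> substrate=0 bound=3 product=0
t=2: arr=3 -> substrate=2 bound=4 product=0
t=3: arr=1 -> substrate=3 bound=4 product=0
t=4: arr=2 -> substrate=4 bound=4 product=1
t=5: arr=1 -> substrate=3 bound=4 product=3
t=6: arr=3 -> substrate=5 bound=4 product=4
t=7: arr=2 -> substrate=7 bound=4 product=4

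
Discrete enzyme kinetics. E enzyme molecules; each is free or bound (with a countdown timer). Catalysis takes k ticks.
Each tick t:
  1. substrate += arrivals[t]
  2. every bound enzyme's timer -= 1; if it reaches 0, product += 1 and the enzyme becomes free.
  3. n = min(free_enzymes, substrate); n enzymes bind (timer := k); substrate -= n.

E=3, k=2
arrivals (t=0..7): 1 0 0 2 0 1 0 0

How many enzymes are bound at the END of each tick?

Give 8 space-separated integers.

Answer: 1 1 0 2 2 1 1 0

Derivation:
t=0: arr=1 -> substrate=0 bound=1 product=0
t=1: arr=0 -> substrate=0 bound=1 product=0
t=2: arr=0 -> substrate=0 bound=0 product=1
t=3: arr=2 -> substrate=0 bound=2 product=1
t=4: arr=0 -> substrate=0 bound=2 product=1
t=5: arr=1 -> substrate=0 bound=1 product=3
t=6: arr=0 -> substrate=0 bound=1 product=3
t=7: arr=0 -> substrate=0 bound=0 product=4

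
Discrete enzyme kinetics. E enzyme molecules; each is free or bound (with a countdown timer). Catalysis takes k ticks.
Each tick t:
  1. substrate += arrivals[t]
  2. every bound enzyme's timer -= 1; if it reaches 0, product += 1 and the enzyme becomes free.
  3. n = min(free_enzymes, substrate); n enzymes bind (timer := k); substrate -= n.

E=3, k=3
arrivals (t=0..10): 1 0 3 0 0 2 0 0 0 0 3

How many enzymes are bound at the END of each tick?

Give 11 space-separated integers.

t=0: arr=1 -> substrate=0 bound=1 product=0
t=1: arr=0 -> substrate=0 bound=1 product=0
t=2: arr=3 -> substrate=1 bound=3 product=0
t=3: arr=0 -> substrate=0 bound=3 product=1
t=4: arr=0 -> substrate=0 bound=3 product=1
t=5: arr=2 -> substrate=0 bound=3 product=3
t=6: arr=0 -> substrate=0 bound=2 product=4
t=7: arr=0 -> substrate=0 bound=2 product=4
t=8: arr=0 -> substrate=0 bound=0 product=6
t=9: arr=0 -> substrate=0 bound=0 product=6
t=10: arr=3 -> substrate=0 bound=3 product=6

Answer: 1 1 3 3 3 3 2 2 0 0 3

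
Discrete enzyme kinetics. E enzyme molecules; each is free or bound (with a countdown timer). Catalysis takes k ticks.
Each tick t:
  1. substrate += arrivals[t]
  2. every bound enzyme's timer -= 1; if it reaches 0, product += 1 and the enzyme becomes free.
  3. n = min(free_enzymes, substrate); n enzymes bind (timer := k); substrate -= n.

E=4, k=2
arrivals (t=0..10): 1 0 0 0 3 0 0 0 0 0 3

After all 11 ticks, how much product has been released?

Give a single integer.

t=0: arr=1 -> substrate=0 bound=1 product=0
t=1: arr=0 -> substrate=0 bound=1 product=0
t=2: arr=0 -> substrate=0 bound=0 product=1
t=3: arr=0 -> substrate=0 bound=0 product=1
t=4: arr=3 -> substrate=0 bound=3 product=1
t=5: arr=0 -> substrate=0 bound=3 product=1
t=6: arr=0 -> substrate=0 bound=0 product=4
t=7: arr=0 -> substrate=0 bound=0 product=4
t=8: arr=0 -> substrate=0 bound=0 product=4
t=9: arr=0 -> substrate=0 bound=0 product=4
t=10: arr=3 -> substrate=0 bound=3 product=4

Answer: 4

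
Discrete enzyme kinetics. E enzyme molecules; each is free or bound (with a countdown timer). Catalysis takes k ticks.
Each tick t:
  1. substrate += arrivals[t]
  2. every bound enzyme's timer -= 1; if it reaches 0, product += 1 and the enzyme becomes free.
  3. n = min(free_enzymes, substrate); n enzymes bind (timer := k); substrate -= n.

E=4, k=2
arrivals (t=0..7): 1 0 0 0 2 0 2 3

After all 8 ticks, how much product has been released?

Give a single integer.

Answer: 3

Derivation:
t=0: arr=1 -> substrate=0 bound=1 product=0
t=1: arr=0 -> substrate=0 bound=1 product=0
t=2: arr=0 -> substrate=0 bound=0 product=1
t=3: arr=0 -> substrate=0 bound=0 product=1
t=4: arr=2 -> substrate=0 bound=2 product=1
t=5: arr=0 -> substrate=0 bound=2 product=1
t=6: arr=2 -> substrate=0 bound=2 product=3
t=7: arr=3 -> substrate=1 bound=4 product=3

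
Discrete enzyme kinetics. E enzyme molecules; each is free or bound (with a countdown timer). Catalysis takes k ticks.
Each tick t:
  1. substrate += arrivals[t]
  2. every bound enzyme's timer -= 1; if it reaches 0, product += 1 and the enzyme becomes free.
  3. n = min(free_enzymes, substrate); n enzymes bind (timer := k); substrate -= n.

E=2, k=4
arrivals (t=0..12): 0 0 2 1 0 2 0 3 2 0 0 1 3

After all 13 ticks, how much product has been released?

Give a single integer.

t=0: arr=0 -> substrate=0 bound=0 product=0
t=1: arr=0 -> substrate=0 bound=0 product=0
t=2: arr=2 -> substrate=0 bound=2 product=0
t=3: arr=1 -> substrate=1 bound=2 product=0
t=4: arr=0 -> substrate=1 bound=2 product=0
t=5: arr=2 -> substrate=3 bound=2 product=0
t=6: arr=0 -> substrate=1 bound=2 product=2
t=7: arr=3 -> substrate=4 bound=2 product=2
t=8: arr=2 -> substrate=6 bound=2 product=2
t=9: arr=0 -> substrate=6 bound=2 product=2
t=10: arr=0 -> substrate=4 bound=2 product=4
t=11: arr=1 -> substrate=5 bound=2 product=4
t=12: arr=3 -> substrate=8 bound=2 product=4

Answer: 4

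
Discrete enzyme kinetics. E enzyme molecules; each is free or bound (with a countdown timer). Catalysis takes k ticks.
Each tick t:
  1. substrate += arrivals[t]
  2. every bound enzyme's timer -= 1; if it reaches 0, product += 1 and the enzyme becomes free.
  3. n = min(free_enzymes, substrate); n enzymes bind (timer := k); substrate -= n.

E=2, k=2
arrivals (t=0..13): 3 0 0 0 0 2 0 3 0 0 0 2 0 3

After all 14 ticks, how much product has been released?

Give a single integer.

Answer: 10

Derivation:
t=0: arr=3 -> substrate=1 bound=2 product=0
t=1: arr=0 -> substrate=1 bound=2 product=0
t=2: arr=0 -> substrate=0 bound=1 product=2
t=3: arr=0 -> substrate=0 bound=1 product=2
t=4: arr=0 -> substrate=0 bound=0 product=3
t=5: arr=2 -> substrate=0 bound=2 product=3
t=6: arr=0 -> substrate=0 bound=2 product=3
t=7: arr=3 -> substrate=1 bound=2 product=5
t=8: arr=0 -> substrate=1 bound=2 product=5
t=9: arr=0 -> substrate=0 bound=1 product=7
t=10: arr=0 -> substrate=0 bound=1 product=7
t=11: arr=2 -> substrate=0 bound=2 product=8
t=12: arr=0 -> substrate=0 bound=2 product=8
t=13: arr=3 -> substrate=1 bound=2 product=10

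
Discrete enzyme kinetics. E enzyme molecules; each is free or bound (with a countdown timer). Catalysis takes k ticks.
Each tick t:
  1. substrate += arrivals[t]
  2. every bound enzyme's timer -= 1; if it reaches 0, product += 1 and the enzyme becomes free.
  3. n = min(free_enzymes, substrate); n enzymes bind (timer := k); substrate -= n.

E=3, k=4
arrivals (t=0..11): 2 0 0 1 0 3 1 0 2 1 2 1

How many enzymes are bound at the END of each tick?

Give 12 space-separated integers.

t=0: arr=2 -> substrate=0 bound=2 product=0
t=1: arr=0 -> substrate=0 bound=2 product=0
t=2: arr=0 -> substrate=0 bound=2 product=0
t=3: arr=1 -> substrate=0 bound=3 product=0
t=4: arr=0 -> substrate=0 bound=1 product=2
t=5: arr=3 -> substrate=1 bound=3 product=2
t=6: arr=1 -> substrate=2 bound=3 product=2
t=7: arr=0 -> substrate=1 bound=3 product=3
t=8: arr=2 -> substrate=3 bound=3 product=3
t=9: arr=1 -> substrate=2 bound=3 product=5
t=10: arr=2 -> substrate=4 bound=3 product=5
t=11: arr=1 -> substrate=4 bound=3 product=6

Answer: 2 2 2 3 1 3 3 3 3 3 3 3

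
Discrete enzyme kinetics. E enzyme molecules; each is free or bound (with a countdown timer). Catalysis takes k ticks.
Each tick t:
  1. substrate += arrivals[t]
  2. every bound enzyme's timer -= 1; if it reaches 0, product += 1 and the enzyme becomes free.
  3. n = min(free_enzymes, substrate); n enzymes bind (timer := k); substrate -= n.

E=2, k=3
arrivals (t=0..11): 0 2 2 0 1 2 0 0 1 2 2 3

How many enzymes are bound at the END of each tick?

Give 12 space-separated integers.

Answer: 0 2 2 2 2 2 2 2 2 2 2 2

Derivation:
t=0: arr=0 -> substrate=0 bound=0 product=0
t=1: arr=2 -> substrate=0 bound=2 product=0
t=2: arr=2 -> substrate=2 bound=2 product=0
t=3: arr=0 -> substrate=2 bound=2 product=0
t=4: arr=1 -> substrate=1 bound=2 product=2
t=5: arr=2 -> substrate=3 bound=2 product=2
t=6: arr=0 -> substrate=3 bound=2 product=2
t=7: arr=0 -> substrate=1 bound=2 product=4
t=8: arr=1 -> substrate=2 bound=2 product=4
t=9: arr=2 -> substrate=4 bound=2 product=4
t=10: arr=2 -> substrate=4 bound=2 product=6
t=11: arr=3 -> substrate=7 bound=2 product=6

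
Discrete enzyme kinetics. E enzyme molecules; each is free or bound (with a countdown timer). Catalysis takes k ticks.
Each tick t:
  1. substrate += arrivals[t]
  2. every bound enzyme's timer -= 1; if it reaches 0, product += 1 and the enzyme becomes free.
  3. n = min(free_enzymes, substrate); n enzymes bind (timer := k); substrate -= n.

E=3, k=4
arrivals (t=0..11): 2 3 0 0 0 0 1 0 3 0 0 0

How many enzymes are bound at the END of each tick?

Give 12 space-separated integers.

t=0: arr=2 -> substrate=0 bound=2 product=0
t=1: arr=3 -> substrate=2 bound=3 product=0
t=2: arr=0 -> substrate=2 bound=3 product=0
t=3: arr=0 -> substrate=2 bound=3 product=0
t=4: arr=0 -> substrate=0 bound=3 product=2
t=5: arr=0 -> substrate=0 bound=2 product=3
t=6: arr=1 -> substrate=0 bound=3 product=3
t=7: arr=0 -> substrate=0 bound=3 product=3
t=8: arr=3 -> substrate=1 bound=3 product=5
t=9: arr=0 -> substrate=1 bound=3 product=5
t=10: arr=0 -> substrate=0 bound=3 product=6
t=11: arr=0 -> substrate=0 bound=3 product=6

Answer: 2 3 3 3 3 2 3 3 3 3 3 3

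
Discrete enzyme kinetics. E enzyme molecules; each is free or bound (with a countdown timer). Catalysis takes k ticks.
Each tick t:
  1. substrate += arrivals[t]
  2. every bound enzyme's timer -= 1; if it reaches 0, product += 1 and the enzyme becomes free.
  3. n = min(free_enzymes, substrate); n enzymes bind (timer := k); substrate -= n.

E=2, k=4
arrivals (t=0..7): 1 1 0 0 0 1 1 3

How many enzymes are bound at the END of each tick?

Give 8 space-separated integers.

Answer: 1 2 2 2 1 1 2 2

Derivation:
t=0: arr=1 -> substrate=0 bound=1 product=0
t=1: arr=1 -> substrate=0 bound=2 product=0
t=2: arr=0 -> substrate=0 bound=2 product=0
t=3: arr=0 -> substrate=0 bound=2 product=0
t=4: arr=0 -> substrate=0 bound=1 product=1
t=5: arr=1 -> substrate=0 bound=1 product=2
t=6: arr=1 -> substrate=0 bound=2 product=2
t=7: arr=3 -> substrate=3 bound=2 product=2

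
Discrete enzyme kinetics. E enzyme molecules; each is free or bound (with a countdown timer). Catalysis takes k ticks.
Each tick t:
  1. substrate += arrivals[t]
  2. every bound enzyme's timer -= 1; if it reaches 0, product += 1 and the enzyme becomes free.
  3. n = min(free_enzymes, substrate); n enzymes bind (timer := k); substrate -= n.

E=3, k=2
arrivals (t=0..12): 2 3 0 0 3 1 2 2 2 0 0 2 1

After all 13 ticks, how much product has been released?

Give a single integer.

Answer: 15

Derivation:
t=0: arr=2 -> substrate=0 bound=2 product=0
t=1: arr=3 -> substrate=2 bound=3 product=0
t=2: arr=0 -> substrate=0 bound=3 product=2
t=3: arr=0 -> substrate=0 bound=2 product=3
t=4: arr=3 -> substrate=0 bound=3 product=5
t=5: arr=1 -> substrate=1 bound=3 product=5
t=6: arr=2 -> substrate=0 bound=3 product=8
t=7: arr=2 -> substrate=2 bound=3 product=8
t=8: arr=2 -> substrate=1 bound=3 product=11
t=9: arr=0 -> substrate=1 bound=3 product=11
t=10: arr=0 -> substrate=0 bound=1 product=14
t=11: arr=2 -> substrate=0 bound=3 product=14
t=12: arr=1 -> substrate=0 bound=3 product=15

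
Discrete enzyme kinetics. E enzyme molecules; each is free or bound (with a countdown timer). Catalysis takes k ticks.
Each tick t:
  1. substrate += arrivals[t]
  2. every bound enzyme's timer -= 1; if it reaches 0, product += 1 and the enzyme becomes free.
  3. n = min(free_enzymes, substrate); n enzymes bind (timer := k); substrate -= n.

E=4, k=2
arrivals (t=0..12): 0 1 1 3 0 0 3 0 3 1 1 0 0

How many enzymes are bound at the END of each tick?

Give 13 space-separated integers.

Answer: 0 1 2 4 3 0 3 3 3 4 2 1 0

Derivation:
t=0: arr=0 -> substrate=0 bound=0 product=0
t=1: arr=1 -> substrate=0 bound=1 product=0
t=2: arr=1 -> substrate=0 bound=2 product=0
t=3: arr=3 -> substrate=0 bound=4 product=1
t=4: arr=0 -> substrate=0 bound=3 product=2
t=5: arr=0 -> substrate=0 bound=0 product=5
t=6: arr=3 -> substrate=0 bound=3 product=5
t=7: arr=0 -> substrate=0 bound=3 product=5
t=8: arr=3 -> substrate=0 bound=3 product=8
t=9: arr=1 -> substrate=0 bound=4 product=8
t=10: arr=1 -> substrate=0 bound=2 product=11
t=11: arr=0 -> substrate=0 bound=1 product=12
t=12: arr=0 -> substrate=0 bound=0 product=13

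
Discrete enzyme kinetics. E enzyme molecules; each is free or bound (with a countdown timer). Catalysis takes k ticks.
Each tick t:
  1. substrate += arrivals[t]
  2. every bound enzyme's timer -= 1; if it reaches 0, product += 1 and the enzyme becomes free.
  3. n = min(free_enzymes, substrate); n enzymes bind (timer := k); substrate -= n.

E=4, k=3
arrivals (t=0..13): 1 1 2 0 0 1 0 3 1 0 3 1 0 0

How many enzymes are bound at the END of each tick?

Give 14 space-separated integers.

Answer: 1 2 4 3 2 1 1 4 4 4 4 4 4 1

Derivation:
t=0: arr=1 -> substrate=0 bound=1 product=0
t=1: arr=1 -> substrate=0 bound=2 product=0
t=2: arr=2 -> substrate=0 bound=4 product=0
t=3: arr=0 -> substrate=0 bound=3 product=1
t=4: arr=0 -> substrate=0 bound=2 product=2
t=5: arr=1 -> substrate=0 bound=1 product=4
t=6: arr=0 -> substrate=0 bound=1 product=4
t=7: arr=3 -> substrate=0 bound=4 product=4
t=8: arr=1 -> substrate=0 bound=4 product=5
t=9: arr=0 -> substrate=0 bound=4 product=5
t=10: arr=3 -> substrate=0 bound=4 product=8
t=11: arr=1 -> substrate=0 bound=4 product=9
t=12: arr=0 -> substrate=0 bound=4 product=9
t=13: arr=0 -> substrate=0 bound=1 product=12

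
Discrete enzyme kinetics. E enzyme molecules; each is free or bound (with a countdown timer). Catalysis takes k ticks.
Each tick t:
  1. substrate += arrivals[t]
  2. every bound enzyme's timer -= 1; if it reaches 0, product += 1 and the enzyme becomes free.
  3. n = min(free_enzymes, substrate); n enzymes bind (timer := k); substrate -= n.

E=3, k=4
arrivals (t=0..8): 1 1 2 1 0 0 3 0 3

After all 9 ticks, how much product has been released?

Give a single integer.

Answer: 4

Derivation:
t=0: arr=1 -> substrate=0 bound=1 product=0
t=1: arr=1 -> substrate=0 bound=2 product=0
t=2: arr=2 -> substrate=1 bound=3 product=0
t=3: arr=1 -> substrate=2 bound=3 product=0
t=4: arr=0 -> substrate=1 bound=3 product=1
t=5: arr=0 -> substrate=0 bound=3 product=2
t=6: arr=3 -> substrate=2 bound=3 product=3
t=7: arr=0 -> substrate=2 bound=3 product=3
t=8: arr=3 -> substrate=4 bound=3 product=4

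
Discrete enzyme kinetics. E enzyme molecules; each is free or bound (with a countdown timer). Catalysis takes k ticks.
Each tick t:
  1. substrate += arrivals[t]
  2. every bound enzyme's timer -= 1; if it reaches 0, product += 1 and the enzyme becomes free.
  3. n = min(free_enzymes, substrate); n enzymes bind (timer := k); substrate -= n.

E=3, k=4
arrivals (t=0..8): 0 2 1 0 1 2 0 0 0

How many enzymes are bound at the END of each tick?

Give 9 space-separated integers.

Answer: 0 2 3 3 3 3 3 3 3

Derivation:
t=0: arr=0 -> substrate=0 bound=0 product=0
t=1: arr=2 -> substrate=0 bound=2 product=0
t=2: arr=1 -> substrate=0 bound=3 product=0
t=3: arr=0 -> substrate=0 bound=3 product=0
t=4: arr=1 -> substrate=1 bound=3 product=0
t=5: arr=2 -> substrate=1 bound=3 product=2
t=6: arr=0 -> substrate=0 bound=3 product=3
t=7: arr=0 -> substrate=0 bound=3 product=3
t=8: arr=0 -> substrate=0 bound=3 product=3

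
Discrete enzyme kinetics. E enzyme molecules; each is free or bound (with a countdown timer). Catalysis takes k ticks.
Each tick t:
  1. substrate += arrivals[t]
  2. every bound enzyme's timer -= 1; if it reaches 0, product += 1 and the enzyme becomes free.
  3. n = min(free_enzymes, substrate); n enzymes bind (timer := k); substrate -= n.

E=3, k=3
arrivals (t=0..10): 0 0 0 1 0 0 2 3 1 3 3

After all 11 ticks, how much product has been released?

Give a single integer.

Answer: 4

Derivation:
t=0: arr=0 -> substrate=0 bound=0 product=0
t=1: arr=0 -> substrate=0 bound=0 product=0
t=2: arr=0 -> substrate=0 bound=0 product=0
t=3: arr=1 -> substrate=0 bound=1 product=0
t=4: arr=0 -> substrate=0 bound=1 product=0
t=5: arr=0 -> substrate=0 bound=1 product=0
t=6: arr=2 -> substrate=0 bound=2 product=1
t=7: arr=3 -> substrate=2 bound=3 product=1
t=8: arr=1 -> substrate=3 bound=3 product=1
t=9: arr=3 -> substrate=4 bound=3 product=3
t=10: arr=3 -> substrate=6 bound=3 product=4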